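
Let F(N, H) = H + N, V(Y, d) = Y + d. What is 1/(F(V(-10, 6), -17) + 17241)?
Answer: 1/17220 ≈ 5.8072e-5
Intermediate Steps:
1/(F(V(-10, 6), -17) + 17241) = 1/((-17 + (-10 + 6)) + 17241) = 1/((-17 - 4) + 17241) = 1/(-21 + 17241) = 1/17220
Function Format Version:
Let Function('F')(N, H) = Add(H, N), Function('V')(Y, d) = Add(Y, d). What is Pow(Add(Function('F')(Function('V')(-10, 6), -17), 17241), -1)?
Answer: Rational(1, 17220) ≈ 5.8072e-5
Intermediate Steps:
Pow(Add(Function('F')(Function('V')(-10, 6), -17), 17241), -1) = Pow(Add(Add(-17, Add(-10, 6)), 17241), -1) = Pow(Add(Add(-17, -4), 17241), -1) = Pow(Add(-21, 17241), -1) = Pow(17220, -1) = Rational(1, 17220)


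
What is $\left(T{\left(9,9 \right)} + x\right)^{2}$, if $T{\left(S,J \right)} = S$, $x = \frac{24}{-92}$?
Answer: $\frac{40401}{529} \approx 76.372$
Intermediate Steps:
$x = - \frac{6}{23}$ ($x = 24 \left(- \frac{1}{92}\right) = - \frac{6}{23} \approx -0.26087$)
$\left(T{\left(9,9 \right)} + x\right)^{2} = \left(9 - \frac{6}{23}\right)^{2} = \left(\frac{201}{23}\right)^{2} = \frac{40401}{529}$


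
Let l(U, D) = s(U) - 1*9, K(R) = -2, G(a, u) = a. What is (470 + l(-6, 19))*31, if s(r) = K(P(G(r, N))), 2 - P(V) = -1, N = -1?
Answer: 14229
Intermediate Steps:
P(V) = 3 (P(V) = 2 - 1*(-1) = 2 + 1 = 3)
s(r) = -2
l(U, D) = -11 (l(U, D) = -2 - 1*9 = -2 - 9 = -11)
(470 + l(-6, 19))*31 = (470 - 11)*31 = 459*31 = 14229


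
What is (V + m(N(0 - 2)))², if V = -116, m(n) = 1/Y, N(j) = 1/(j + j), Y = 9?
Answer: 1087849/81 ≈ 13430.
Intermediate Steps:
N(j) = 1/(2*j)
m(n) = ⅑ (m(n) = 1/9 = ⅑)
(V + m(N(0 - 2)))² = (-116 + ⅑)² = (-1043/9)² = 1087849/81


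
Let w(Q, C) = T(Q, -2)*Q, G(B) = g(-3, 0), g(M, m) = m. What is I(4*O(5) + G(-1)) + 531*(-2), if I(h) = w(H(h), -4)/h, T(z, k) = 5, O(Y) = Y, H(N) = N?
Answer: -1057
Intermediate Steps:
G(B) = 0
w(Q, C) = 5*Q
I(h) = 5 (I(h) = (5*h)/h = 5)
I(4*O(5) + G(-1)) + 531*(-2) = 5 + 531*(-2) = 5 - 1062 = -1057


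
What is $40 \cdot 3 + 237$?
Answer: $357$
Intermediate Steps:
$40 \cdot 3 + 237 = 120 + 237 = 357$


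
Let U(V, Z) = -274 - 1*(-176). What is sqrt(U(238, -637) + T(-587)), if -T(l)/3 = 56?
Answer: I*sqrt(266) ≈ 16.31*I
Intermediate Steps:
T(l) = -168 (T(l) = -3*56 = -168)
U(V, Z) = -98 (U(V, Z) = -274 + 176 = -98)
sqrt(U(238, -637) + T(-587)) = sqrt(-98 - 168) = sqrt(-266) = I*sqrt(266)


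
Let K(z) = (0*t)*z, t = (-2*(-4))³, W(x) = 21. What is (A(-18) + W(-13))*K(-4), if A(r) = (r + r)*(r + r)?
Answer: 0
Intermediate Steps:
t = 512 (t = 8³ = 512)
A(r) = 4*r² (A(r) = (2*r)*(2*r) = 4*r²)
K(z) = 0 (K(z) = (0*512)*z = 0*z = 0)
(A(-18) + W(-13))*K(-4) = (4*(-18)² + 21)*0 = (4*324 + 21)*0 = (1296 + 21)*0 = 1317*0 = 0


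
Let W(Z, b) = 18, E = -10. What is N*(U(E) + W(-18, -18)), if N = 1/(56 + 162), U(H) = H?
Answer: 4/109 ≈ 0.036697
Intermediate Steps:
N = 1/218 ≈ 0.0045872
N*(U(E) + W(-18, -18)) = (-10 + 18)/218 = (1/218)*8 = 4/109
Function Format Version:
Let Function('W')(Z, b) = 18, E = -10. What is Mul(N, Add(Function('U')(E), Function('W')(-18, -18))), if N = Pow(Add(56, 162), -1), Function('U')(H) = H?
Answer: Rational(4, 109) ≈ 0.036697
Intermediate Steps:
N = Rational(1, 218) (N = Pow(218, -1) = Rational(1, 218) ≈ 0.0045872)
Mul(N, Add(Function('U')(E), Function('W')(-18, -18))) = Mul(Rational(1, 218), Add(-10, 18)) = Mul(Rational(1, 218), 8) = Rational(4, 109)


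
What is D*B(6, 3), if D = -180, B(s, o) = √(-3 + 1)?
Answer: -180*I*√2 ≈ -254.56*I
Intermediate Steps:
B(s, o) = I*√2 (B(s, o) = √(-2) = I*√2)
D*B(6, 3) = -180*I*√2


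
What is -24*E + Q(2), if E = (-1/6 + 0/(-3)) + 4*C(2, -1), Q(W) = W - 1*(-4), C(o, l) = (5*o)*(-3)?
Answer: 2890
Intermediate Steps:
C(o, l) = -15*o
Q(W) = 4 + W (Q(W) = W + 4 = 4 + W)
E = -721/6 (E = (-1/6 + 0/(-3)) + 4*(-15*2) = (-1*1/6 + 0*(-1/3)) + 4*(-30) = (-1/6 + 0) - 120 = -1/6 - 120 = -721/6 ≈ -120.17)
-24*E + Q(2) = -24*(-721/6) + (4 + 2) = 2884 + 6 = 2890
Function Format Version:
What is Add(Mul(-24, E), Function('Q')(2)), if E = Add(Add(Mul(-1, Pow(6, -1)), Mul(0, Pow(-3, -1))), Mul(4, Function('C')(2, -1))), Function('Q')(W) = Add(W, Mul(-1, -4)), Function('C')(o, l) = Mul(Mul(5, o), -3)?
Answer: 2890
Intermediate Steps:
Function('C')(o, l) = Mul(-15, o)
Function('Q')(W) = Add(4, W) (Function('Q')(W) = Add(W, 4) = Add(4, W))
E = Rational(-721, 6) (E = Add(Add(Mul(-1, Pow(6, -1)), Mul(0, Pow(-3, -1))), Mul(4, Mul(-15, 2))) = Add(Add(Mul(-1, Rational(1, 6)), Mul(0, Rational(-1, 3))), Mul(4, -30)) = Add(Add(Rational(-1, 6), 0), -120) = Add(Rational(-1, 6), -120) = Rational(-721, 6) ≈ -120.17)
Add(Mul(-24, E), Function('Q')(2)) = Add(Mul(-24, Rational(-721, 6)), Add(4, 2)) = Add(2884, 6) = 2890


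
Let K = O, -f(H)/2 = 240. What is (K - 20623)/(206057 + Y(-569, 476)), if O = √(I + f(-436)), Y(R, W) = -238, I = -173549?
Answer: -20623/205819 + I*√174029/205819 ≈ -0.1002 + 0.0020269*I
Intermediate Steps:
f(H) = -480 (f(H) = -2*240 = -480)
O = I*√174029 (O = √(-173549 - 480) = √(-174029) = I*√174029 ≈ 417.17*I)
K = I*√174029 ≈ 417.17*I
(K - 20623)/(206057 + Y(-569, 476)) = (I*√174029 - 20623)/(206057 - 238) = (-20623 + I*√174029)/205819 = (-20623 + I*√174029)*(1/205819) = -20623/205819 + I*√174029/205819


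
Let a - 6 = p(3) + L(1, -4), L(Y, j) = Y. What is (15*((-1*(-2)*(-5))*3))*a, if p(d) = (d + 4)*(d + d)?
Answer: -22050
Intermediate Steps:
p(d) = 2*d*(4 + d) (p(d) = (4 + d)*(2*d) = 2*d*(4 + d))
a = 49 (a = 6 + (2*3*(4 + 3) + 1) = 6 + (2*3*7 + 1) = 6 + (42 + 1) = 6 + 43 = 49)
(15*((-1*(-2)*(-5))*3))*a = (15*((-1*(-2)*(-5))*3))*49 = (15*((2*(-5))*3))*49 = (15*(-10*3))*49 = (15*(-30))*49 = -450*49 = -22050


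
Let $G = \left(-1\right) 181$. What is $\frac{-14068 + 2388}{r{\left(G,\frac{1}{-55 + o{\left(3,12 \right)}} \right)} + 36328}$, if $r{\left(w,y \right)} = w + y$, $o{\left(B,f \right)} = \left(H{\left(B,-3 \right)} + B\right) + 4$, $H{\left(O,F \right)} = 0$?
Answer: $- \frac{112128}{347011} \approx -0.32313$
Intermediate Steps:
$G = -181$
$o{\left(B,f \right)} = 4 + B$ ($o{\left(B,f \right)} = \left(0 + B\right) + 4 = B + 4 = 4 + B$)
$\frac{-14068 + 2388}{r{\left(G,\frac{1}{-55 + o{\left(3,12 \right)}} \right)} + 36328} = \frac{-14068 + 2388}{\left(-181 + \frac{1}{-55 + \left(4 + 3\right)}\right) + 36328} = - \frac{11680}{\left(-181 + \frac{1}{-55 + 7}\right) + 36328} = - \frac{11680}{\left(-181 + \frac{1}{-48}\right) + 36328} = - \frac{11680}{\left(-181 - \frac{1}{48}\right) + 36328} = - \frac{11680}{- \frac{8689}{48} + 36328} = - \frac{11680}{\frac{1735055}{48}} = \left(-11680\right) \frac{48}{1735055} = - \frac{112128}{347011}$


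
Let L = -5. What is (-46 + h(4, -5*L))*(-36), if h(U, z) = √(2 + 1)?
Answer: 1656 - 36*√3 ≈ 1593.6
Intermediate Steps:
h(U, z) = √3
(-46 + h(4, -5*L))*(-36) = (-46 + √3)*(-36) = 1656 - 36*√3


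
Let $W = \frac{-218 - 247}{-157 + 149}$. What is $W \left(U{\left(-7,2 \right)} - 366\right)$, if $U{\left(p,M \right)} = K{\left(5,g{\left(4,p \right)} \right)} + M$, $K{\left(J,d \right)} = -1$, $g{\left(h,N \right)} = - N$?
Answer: $- \frac{169725}{8} \approx -21216.0$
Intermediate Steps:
$W = \frac{465}{8}$ ($W = - \frac{465}{-8} = \left(-465\right) \left(- \frac{1}{8}\right) = \frac{465}{8} \approx 58.125$)
$U{\left(p,M \right)} = -1 + M$
$W \left(U{\left(-7,2 \right)} - 366\right) = \frac{465 \left(\left(-1 + 2\right) - 366\right)}{8} = \frac{465 \left(1 - 366\right)}{8} = \frac{465}{8} \left(-365\right) = - \frac{169725}{8}$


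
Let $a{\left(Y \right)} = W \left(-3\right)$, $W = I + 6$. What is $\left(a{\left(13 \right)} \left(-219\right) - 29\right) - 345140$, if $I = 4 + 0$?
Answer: $-338599$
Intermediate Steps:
$I = 4$
$W = 10$ ($W = 4 + 6 = 10$)
$a{\left(Y \right)} = -30$ ($a{\left(Y \right)} = 10 \left(-3\right) = -30$)
$\left(a{\left(13 \right)} \left(-219\right) - 29\right) - 345140 = \left(\left(-30\right) \left(-219\right) - 29\right) - 345140 = \left(6570 - 29\right) - 345140 = 6541 - 345140 = -338599$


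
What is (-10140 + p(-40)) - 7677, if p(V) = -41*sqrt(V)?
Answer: -17817 - 82*I*sqrt(10) ≈ -17817.0 - 259.31*I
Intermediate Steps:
(-10140 + p(-40)) - 7677 = (-10140 - 82*I*sqrt(10)) - 7677 = -17817 - 82*I*sqrt(10)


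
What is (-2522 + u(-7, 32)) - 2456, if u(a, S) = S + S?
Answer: -4914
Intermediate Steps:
u(a, S) = 2*S
(-2522 + u(-7, 32)) - 2456 = (-2522 + 2*32) - 2456 = (-2522 + 64) - 2456 = -2458 - 2456 = -4914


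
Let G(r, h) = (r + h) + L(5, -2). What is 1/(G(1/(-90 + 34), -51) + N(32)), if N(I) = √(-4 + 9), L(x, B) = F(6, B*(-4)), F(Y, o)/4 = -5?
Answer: -222712/15800849 - 3136*√5/15800849 ≈ -0.014539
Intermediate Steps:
F(Y, o) = -20 (F(Y, o) = 4*(-5) = -20)
L(x, B) = -20
G(r, h) = -20 + h + r (G(r, h) = (r + h) - 20 = (h + r) - 20 = -20 + h + r)
N(I) = √5
1/(G(1/(-90 + 34), -51) + N(32)) = 1/((-20 - 51 + 1/(-90 + 34)) + √5) = 1/((-20 - 51 + 1/(-56)) + √5) = 1/((-20 - 51 - 1/56) + √5) = 1/(-3977/56 + √5)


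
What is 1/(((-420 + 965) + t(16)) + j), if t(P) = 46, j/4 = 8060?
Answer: 1/32831 ≈ 3.0459e-5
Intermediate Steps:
j = 32240 (j = 4*8060 = 32240)
1/(((-420 + 965) + t(16)) + j) = 1/(((-420 + 965) + 46) + 32240) = 1/((545 + 46) + 32240) = 1/(591 + 32240) = 1/32831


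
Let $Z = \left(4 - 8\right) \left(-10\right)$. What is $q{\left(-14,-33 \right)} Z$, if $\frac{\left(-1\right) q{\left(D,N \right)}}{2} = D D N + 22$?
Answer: $515680$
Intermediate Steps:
$Z = 40$ ($Z = \left(-4\right) \left(-10\right) = 40$)
$q{\left(D,N \right)} = -44 - 2 N D^{2}$ ($q{\left(D,N \right)} = - 2 \left(D D N + 22\right) = - 2 \left(D^{2} N + 22\right) = - 2 \left(N D^{2} + 22\right) = - 2 \left(22 + N D^{2}\right) = -44 - 2 N D^{2}$)
$q{\left(-14,-33 \right)} Z = \left(-44 - - 66 \left(-14\right)^{2}\right) 40 = \left(-44 - \left(-66\right) 196\right) 40 = \left(-44 + 12936\right) 40 = 12892 \cdot 40 = 515680$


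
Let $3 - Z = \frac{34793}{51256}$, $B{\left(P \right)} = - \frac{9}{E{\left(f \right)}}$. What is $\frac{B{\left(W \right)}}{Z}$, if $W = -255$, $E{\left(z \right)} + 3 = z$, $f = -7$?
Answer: $\frac{230652}{594875} \approx 0.38773$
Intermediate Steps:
$E{\left(z \right)} = -3 + z$
$B{\left(P \right)} = \frac{9}{10}$ ($B{\left(P \right)} = - \frac{9}{-3 - 7} = - \frac{9}{-10} = \left(-9\right) \left(- \frac{1}{10}\right) = \frac{9}{10}$)
$Z = \frac{118975}{51256}$ ($Z = 3 - \frac{34793}{51256} = \frac{118975}{51256} \approx 2.3212$)
$\frac{B{\left(W \right)}}{Z} = \frac{9}{10 \cdot \frac{118975}{51256}} = \frac{9}{10} \cdot \frac{51256}{118975} = \frac{230652}{594875}$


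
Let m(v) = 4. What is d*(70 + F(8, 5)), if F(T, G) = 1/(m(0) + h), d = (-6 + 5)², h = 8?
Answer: 841/12 ≈ 70.083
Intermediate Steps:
d = 1 (d = (-1)² = 1)
F(T, G) = 1/12 (F(T, G) = 1/(4 + 8) = 1/12)
d*(70 + F(8, 5)) = 1*(70 + 1/12) = 1*(841/12) = 841/12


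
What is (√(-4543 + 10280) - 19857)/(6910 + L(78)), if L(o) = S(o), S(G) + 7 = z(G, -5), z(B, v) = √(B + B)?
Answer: -3514689/1221827 - 2*√223743/47651253 + 177*√5737/1221827 + 13238*√39/15883751 ≈ -2.8604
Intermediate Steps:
z(B, v) = √2*√B (z(B, v) = √(2*B) = √2*√B)
S(G) = -7 + √2*√G
L(o) = -7 + √2*√o
(√(-4543 + 10280) - 19857)/(6910 + L(78)) = (√(-4543 + 10280) - 19857)/(6910 + (-7 + √2*√78)) = (√5737 - 19857)/(6910 + (-7 + 2*√39)) = (-19857 + √5737)/(6903 + 2*√39)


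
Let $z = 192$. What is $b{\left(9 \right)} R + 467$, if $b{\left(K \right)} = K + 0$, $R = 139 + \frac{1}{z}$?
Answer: $\frac{109955}{64} \approx 1718.0$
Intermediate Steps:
$R = \frac{26689}{192}$ ($R = 139 + \frac{1}{192} = \frac{26689}{192} \approx 139.01$)
$b{\left(K \right)} = K$
$b{\left(9 \right)} R + 467 = 9 \cdot \frac{26689}{192} + 467 = \frac{80067}{64} + 467 = \frac{109955}{64}$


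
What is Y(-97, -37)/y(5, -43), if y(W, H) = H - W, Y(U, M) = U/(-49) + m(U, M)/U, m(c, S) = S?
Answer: -5611/114072 ≈ -0.049188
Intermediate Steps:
Y(U, M) = -U/49 + M/U (Y(U, M) = U/(-49) + M/U = U*(-1/49) + M/U = -U/49 + M/U)
Y(-97, -37)/y(5, -43) = (-1/49*(-97) - 37/(-97))/(-43 - 1*5) = (97/49 - 37*(-1/97))/(-43 - 5) = (97/49 + 37/97)/(-48) = (11222/4753)*(-1/48) = -5611/114072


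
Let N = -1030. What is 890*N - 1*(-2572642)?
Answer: 1655942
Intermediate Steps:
890*N - 1*(-2572642) = 890*(-1030) - 1*(-2572642) = -916700 + 2572642 = 1655942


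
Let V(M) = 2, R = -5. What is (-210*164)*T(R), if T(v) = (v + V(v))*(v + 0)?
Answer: -516600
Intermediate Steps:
T(v) = v*(2 + v) (T(v) = (v + 2)*(v + 0) = (2 + v)*v = v*(2 + v))
(-210*164)*T(R) = (-210*164)*(-5*(2 - 5)) = -(-172200)*(-3) = -34440*15 = -516600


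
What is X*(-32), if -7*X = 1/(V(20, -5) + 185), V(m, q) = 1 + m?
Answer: 16/721 ≈ 0.022191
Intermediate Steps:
X = -1/1442 (X = -1/(7*((1 + 20) + 185)) = -1/(7*(21 + 185)) = -1/7/206 = -1/7*1/206 = -1/1442 ≈ -0.00069348)
X*(-32) = -1/1442*(-32) = 16/721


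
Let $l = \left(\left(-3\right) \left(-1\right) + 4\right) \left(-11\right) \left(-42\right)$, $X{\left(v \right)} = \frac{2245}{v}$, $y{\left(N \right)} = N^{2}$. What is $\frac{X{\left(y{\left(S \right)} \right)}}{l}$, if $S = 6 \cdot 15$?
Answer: $\frac{449}{5239080} \approx 8.5702 \cdot 10^{-5}$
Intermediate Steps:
$S = 90$
$l = 3234$ ($l = \left(3 + 4\right) \left(-11\right) \left(-42\right) = 7 \left(-11\right) \left(-42\right) = \left(-77\right) \left(-42\right) = 3234$)
$\frac{X{\left(y{\left(S \right)} \right)}}{l} = \frac{2245 \frac{1}{90^{2}}}{3234} = \frac{2245}{8100} \cdot \frac{1}{3234} = 2245 \cdot \frac{1}{8100} \cdot \frac{1}{3234} = \frac{449}{1620} \cdot \frac{1}{3234} = \frac{449}{5239080}$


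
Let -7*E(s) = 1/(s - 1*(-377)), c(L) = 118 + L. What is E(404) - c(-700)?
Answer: 3181793/5467 ≈ 582.00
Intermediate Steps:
E(s) = -1/(7*(377 + s)) (E(s) = -1/(7*(s - 1*(-377))) = -1/(7*(s + 377)) = -1/(7*(377 + s)))
E(404) - c(-700) = -1/(2639 + 7*404) - (118 - 700) = -1/(2639 + 2828) - 1*(-582) = -1/5467 + 582 = 3181793/5467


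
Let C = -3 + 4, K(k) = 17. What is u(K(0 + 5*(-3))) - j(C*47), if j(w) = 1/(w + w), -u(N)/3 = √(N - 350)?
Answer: -1/94 - 9*I*√37 ≈ -0.010638 - 54.745*I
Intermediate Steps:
u(N) = -3*√(-350 + N) (u(N) = -3*√(N - 350) = -3*√(-350 + N))
C = 1
j(w) = 1/(2*w)
u(K(0 + 5*(-3))) - j(C*47) = -3*√(-350 + 17) - 1/(2*(1*47)) = -9*I*√37 - 1/(2*47) = -9*I*√37 - 1*1/94 = -9*I*√37 - 1/94 = -1/94 - 9*I*√37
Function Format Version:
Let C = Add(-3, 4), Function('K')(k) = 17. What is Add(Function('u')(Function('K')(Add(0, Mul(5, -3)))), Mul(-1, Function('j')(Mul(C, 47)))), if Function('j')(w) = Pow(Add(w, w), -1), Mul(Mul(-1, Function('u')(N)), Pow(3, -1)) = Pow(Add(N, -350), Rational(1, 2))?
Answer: Add(Rational(-1, 94), Mul(-9, I, Pow(37, Rational(1, 2)))) ≈ Add(-0.010638, Mul(-54.745, I))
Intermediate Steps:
Function('u')(N) = Mul(-3, Pow(Add(-350, N), Rational(1, 2))) (Function('u')(N) = Mul(-3, Pow(Add(N, -350), Rational(1, 2))) = Mul(-3, Pow(Add(-350, N), Rational(1, 2))))
C = 1
Function('j')(w) = Mul(Rational(1, 2), Pow(w, -1)) (Function('j')(w) = Pow(Mul(2, w), -1) = Mul(Rational(1, 2), Pow(w, -1)))
Add(Function('u')(Function('K')(Add(0, Mul(5, -3)))), Mul(-1, Function('j')(Mul(C, 47)))) = Add(Mul(-3, Pow(Add(-350, 17), Rational(1, 2))), Mul(-1, Mul(Rational(1, 2), Pow(Mul(1, 47), -1)))) = Add(Mul(-3, Pow(-333, Rational(1, 2))), Mul(-1, Mul(Rational(1, 2), Pow(47, -1)))) = Add(Mul(-3, Mul(3, I, Pow(37, Rational(1, 2)))), Mul(-1, Mul(Rational(1, 2), Rational(1, 47)))) = Add(Mul(-9, I, Pow(37, Rational(1, 2))), Mul(-1, Rational(1, 94))) = Add(Mul(-9, I, Pow(37, Rational(1, 2))), Rational(-1, 94)) = Add(Rational(-1, 94), Mul(-9, I, Pow(37, Rational(1, 2))))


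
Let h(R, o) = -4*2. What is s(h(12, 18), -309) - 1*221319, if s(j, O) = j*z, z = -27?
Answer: -221103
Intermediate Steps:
h(R, o) = -8
s(j, O) = -27*j (s(j, O) = j*(-27) = -27*j)
s(h(12, 18), -309) - 1*221319 = -27*(-8) - 1*221319 = 216 - 221319 = -221103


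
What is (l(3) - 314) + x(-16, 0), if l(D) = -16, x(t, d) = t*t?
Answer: -74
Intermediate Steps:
x(t, d) = t²
(l(3) - 314) + x(-16, 0) = (-16 - 314) + (-16)² = -330 + 256 = -74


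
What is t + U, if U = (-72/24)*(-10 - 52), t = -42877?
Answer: -42691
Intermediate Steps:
U = 186 (U = -72*1/24*(-62) = -3*(-62) = 186)
t + U = -42877 + 186 = -42691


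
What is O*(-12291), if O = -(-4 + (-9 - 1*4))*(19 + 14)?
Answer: -6895251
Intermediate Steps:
O = 561 (O = -(-4 + (-9 - 4))*33 = -(-4 - 13)*33 = -(-17)*33 = -1*(-561) = 561)
O*(-12291) = 561*(-12291) = -6895251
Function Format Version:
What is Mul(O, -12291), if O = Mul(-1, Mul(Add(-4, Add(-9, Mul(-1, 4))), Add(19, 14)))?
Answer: -6895251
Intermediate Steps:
O = 561 (O = Mul(-1, Mul(Add(-4, Add(-9, -4)), 33)) = Mul(-1, Mul(Add(-4, -13), 33)) = Mul(-1, Mul(-17, 33)) = Mul(-1, -561) = 561)
Mul(O, -12291) = Mul(561, -12291) = -6895251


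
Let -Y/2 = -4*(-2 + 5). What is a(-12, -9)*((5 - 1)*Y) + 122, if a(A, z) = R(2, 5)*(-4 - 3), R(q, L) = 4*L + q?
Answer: -14662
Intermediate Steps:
Y = 24 (Y = -(-8)*(-2 + 5) = -(-8)*3 = -2*(-12) = 24)
R(q, L) = q + 4*L
a(A, z) = -154 (a(A, z) = (2 + 4*5)*(-4 - 3) = (2 + 20)*(-7) = 22*(-7) = -154)
a(-12, -9)*((5 - 1)*Y) + 122 = -154*(5 - 1)*24 + 122 = -616*24 + 122 = -154*96 + 122 = -14784 + 122 = -14662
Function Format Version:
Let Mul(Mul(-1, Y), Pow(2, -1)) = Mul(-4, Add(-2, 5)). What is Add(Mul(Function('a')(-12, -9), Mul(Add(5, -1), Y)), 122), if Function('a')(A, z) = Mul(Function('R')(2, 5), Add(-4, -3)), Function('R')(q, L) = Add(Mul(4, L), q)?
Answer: -14662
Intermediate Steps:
Y = 24 (Y = Mul(-2, Mul(-4, Add(-2, 5))) = Mul(-2, Mul(-4, 3)) = Mul(-2, -12) = 24)
Function('R')(q, L) = Add(q, Mul(4, L))
Function('a')(A, z) = -154 (Function('a')(A, z) = Mul(Add(2, Mul(4, 5)), Add(-4, -3)) = Mul(Add(2, 20), -7) = Mul(22, -7) = -154)
Add(Mul(Function('a')(-12, -9), Mul(Add(5, -1), Y)), 122) = Add(Mul(-154, Mul(Add(5, -1), 24)), 122) = Add(Mul(-154, Mul(4, 24)), 122) = Add(Mul(-154, 96), 122) = Add(-14784, 122) = -14662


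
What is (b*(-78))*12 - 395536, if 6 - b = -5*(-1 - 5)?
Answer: -373072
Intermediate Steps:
b = -24 (b = 6 - (-5)*(-1 - 5) = 6 - (-5)*(-6) = 6 - 1*30 = 6 - 30 = -24)
(b*(-78))*12 - 395536 = -24*(-78)*12 - 395536 = 1872*12 - 395536 = 22464 - 395536 = -373072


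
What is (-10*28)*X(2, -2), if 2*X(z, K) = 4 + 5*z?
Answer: -1960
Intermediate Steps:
X(z, K) = 2 + 5*z/2 (X(z, K) = (4 + 5*z)/2 = 2 + 5*z/2)
(-10*28)*X(2, -2) = (-10*28)*(2 + (5/2)*2) = -280*(2 + 5) = -280*7 = -1960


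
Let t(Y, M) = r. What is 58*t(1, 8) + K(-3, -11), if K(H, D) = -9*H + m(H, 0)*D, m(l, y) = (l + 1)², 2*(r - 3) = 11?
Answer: 476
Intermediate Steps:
r = 17/2 (r = 3 + (½)*11 = 3 + 11/2 = 17/2 ≈ 8.5000)
t(Y, M) = 17/2
m(l, y) = (1 + l)²
K(H, D) = -9*H + D*(1 + H)² (K(H, D) = -9*H + (1 + H)²*D = -9*H + D*(1 + H)²)
58*t(1, 8) + K(-3, -11) = 58*(17/2) + (-9*(-3) - 11*(1 - 3)²) = 493 + (27 - 11*(-2)²) = 493 + (27 - 11*4) = 493 + (27 - 44) = 493 - 17 = 476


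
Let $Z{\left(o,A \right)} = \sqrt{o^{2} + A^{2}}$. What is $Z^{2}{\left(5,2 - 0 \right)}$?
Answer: $29$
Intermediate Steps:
$Z{\left(o,A \right)} = \sqrt{A^{2} + o^{2}}$
$Z^{2}{\left(5,2 - 0 \right)} = \left(\sqrt{\left(2 - 0\right)^{2} + 5^{2}}\right)^{2} = \left(\sqrt{\left(2 + 0\right)^{2} + 25}\right)^{2} = \left(\sqrt{2^{2} + 25}\right)^{2} = \left(\sqrt{4 + 25}\right)^{2} = \left(\sqrt{29}\right)^{2} = 29$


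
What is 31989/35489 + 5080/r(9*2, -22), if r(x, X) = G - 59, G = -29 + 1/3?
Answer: -532439253/9333607 ≈ -57.045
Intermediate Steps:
G = -86/3 (G = -29 + ⅓ = -86/3 ≈ -28.667)
r(x, X) = -263/3 (r(x, X) = -86/3 - 59 = -263/3)
31989/35489 + 5080/r(9*2, -22) = 31989/35489 + 5080/(-263/3) = 31989*(1/35489) + 5080*(-3/263) = 31989/35489 - 15240/263 = -532439253/9333607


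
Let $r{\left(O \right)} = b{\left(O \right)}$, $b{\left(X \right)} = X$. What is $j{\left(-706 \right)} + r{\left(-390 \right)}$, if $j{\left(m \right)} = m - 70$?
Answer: $-1166$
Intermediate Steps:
$r{\left(O \right)} = O$
$j{\left(m \right)} = -70 + m$ ($j{\left(m \right)} = m - 70 = -70 + m$)
$j{\left(-706 \right)} + r{\left(-390 \right)} = \left(-70 - 706\right) - 390 = -776 - 390 = -1166$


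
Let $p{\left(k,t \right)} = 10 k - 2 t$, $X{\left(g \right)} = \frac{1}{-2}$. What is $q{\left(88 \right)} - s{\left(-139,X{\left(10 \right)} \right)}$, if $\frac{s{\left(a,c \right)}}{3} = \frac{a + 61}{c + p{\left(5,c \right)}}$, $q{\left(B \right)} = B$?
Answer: $\frac{9356}{101} \approx 92.634$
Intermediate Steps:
$X{\left(g \right)} = - \frac{1}{2}$
$p{\left(k,t \right)} = - 2 t + 10 k$
$s{\left(a,c \right)} = \frac{3 \left(61 + a\right)}{50 - c}$ ($s{\left(a,c \right)} = 3 \frac{a + 61}{c - \left(-50 + 2 c\right)} = 3 \frac{61 + a}{c - \left(-50 + 2 c\right)} = 3 \frac{61 + a}{50 - c} = \frac{3 \left(61 + a\right)}{50 - c}$)
$q{\left(88 \right)} - s{\left(-139,X{\left(10 \right)} \right)} = 88 - \frac{3 \left(-61 - -139\right)}{-50 - \frac{1}{2}} = 88 - \frac{3 \left(-61 + 139\right)}{- \frac{101}{2}} = 88 - 3 \left(- \frac{2}{101}\right) 78 = 88 - - \frac{468}{101} = 88 + \frac{468}{101} = \frac{9356}{101}$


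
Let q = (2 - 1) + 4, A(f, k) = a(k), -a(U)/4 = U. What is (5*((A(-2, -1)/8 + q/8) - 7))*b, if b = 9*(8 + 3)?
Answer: -23265/8 ≈ -2908.1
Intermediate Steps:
a(U) = -4*U
A(f, k) = -4*k
q = 5 (q = 1 + 4 = 5)
b = 99 (b = 9*11 = 99)
(5*((A(-2, -1)/8 + q/8) - 7))*b = (5*((-4*(-1)/8 + 5/8) - 7))*99 = (5*((4*(⅛) + 5*(⅛)) - 7))*99 = (5*((½ + 5/8) - 7))*99 = (5*(9/8 - 7))*99 = (5*(-47/8))*99 = -235/8*99 = -23265/8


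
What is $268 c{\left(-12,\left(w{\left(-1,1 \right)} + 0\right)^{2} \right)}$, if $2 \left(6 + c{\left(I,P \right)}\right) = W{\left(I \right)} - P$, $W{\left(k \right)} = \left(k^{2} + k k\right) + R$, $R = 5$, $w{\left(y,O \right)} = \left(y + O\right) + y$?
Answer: $37520$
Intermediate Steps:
$w{\left(y,O \right)} = O + 2 y$ ($w{\left(y,O \right)} = \left(O + y\right) + y = O + 2 y$)
$W{\left(k \right)} = 5 + 2 k^{2}$ ($W{\left(k \right)} = \left(k^{2} + k k\right) + 5 = \left(k^{2} + k^{2}\right) + 5 = 2 k^{2} + 5 = 5 + 2 k^{2}$)
$c{\left(I,P \right)} = - \frac{7}{2} + I^{2} - \frac{P}{2}$ ($c{\left(I,P \right)} = -6 + \frac{\left(5 + 2 I^{2}\right) - P}{2} = -6 + \frac{5 - P + 2 I^{2}}{2} = -6 + \left(\frac{5}{2} + I^{2} - \frac{P}{2}\right) = - \frac{7}{2} + I^{2} - \frac{P}{2}$)
$268 c{\left(-12,\left(w{\left(-1,1 \right)} + 0\right)^{2} \right)} = 268 \left(- \frac{7}{2} + \left(-12\right)^{2} - \frac{\left(\left(1 + 2 \left(-1\right)\right) + 0\right)^{2}}{2}\right) = 268 \left(- \frac{7}{2} + 144 - \frac{\left(\left(1 - 2\right) + 0\right)^{2}}{2}\right) = 268 \left(- \frac{7}{2} + 144 - \frac{\left(-1 + 0\right)^{2}}{2}\right) = 268 \left(- \frac{7}{2} + 144 - \frac{\left(-1\right)^{2}}{2}\right) = 268 \left(- \frac{7}{2} + 144 - \frac{1}{2}\right) = 268 \cdot 140 = 37520$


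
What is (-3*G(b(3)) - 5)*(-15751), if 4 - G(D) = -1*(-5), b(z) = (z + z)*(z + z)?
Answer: 31502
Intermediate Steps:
b(z) = 4*z**2 (b(z) = (2*z)*(2*z) = 4*z**2)
G(D) = -1 (G(D) = 4 - (-1)*(-5) = 4 - 1*5 = 4 - 5 = -1)
(-3*G(b(3)) - 5)*(-15751) = (-3*(-1) - 5)*(-15751) = (3 - 5)*(-15751) = -2*(-15751) = 31502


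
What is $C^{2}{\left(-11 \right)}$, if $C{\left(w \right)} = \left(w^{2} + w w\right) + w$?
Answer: $53361$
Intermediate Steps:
$C{\left(w \right)} = w + 2 w^{2}$ ($C{\left(w \right)} = \left(w^{2} + w^{2}\right) + w = 2 w^{2} + w = w + 2 w^{2}$)
$C^{2}{\left(-11 \right)} = \left(- 11 \left(1 + 2 \left(-11\right)\right)\right)^{2} = \left(- 11 \left(1 - 22\right)\right)^{2} = \left(\left(-11\right) \left(-21\right)\right)^{2} = 231^{2} = 53361$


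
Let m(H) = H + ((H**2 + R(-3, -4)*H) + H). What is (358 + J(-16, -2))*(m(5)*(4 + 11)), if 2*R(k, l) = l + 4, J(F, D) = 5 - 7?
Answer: 186900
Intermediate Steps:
J(F, D) = -2
R(k, l) = 2 + l/2 (R(k, l) = (l + 4)/2 = (4 + l)/2 = 2 + l/2)
m(H) = H**2 + 2*H (m(H) = H + ((H**2 + (2 + (1/2)*(-4))*H) + H) = H + ((H**2 + (2 - 2)*H) + H) = H + ((H**2 + 0*H) + H) = H + ((H**2 + 0) + H) = H + (H**2 + H) = H + (H + H**2) = H**2 + 2*H)
(358 + J(-16, -2))*(m(5)*(4 + 11)) = (358 - 2)*((5*(2 + 5))*(4 + 11)) = 356*((5*7)*15) = 356*(35*15) = 356*525 = 186900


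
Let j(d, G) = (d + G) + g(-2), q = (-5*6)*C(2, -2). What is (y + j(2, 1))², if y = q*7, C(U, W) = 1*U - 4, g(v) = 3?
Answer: 181476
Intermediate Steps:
C(U, W) = -4 + U (C(U, W) = U - 4 = -4 + U)
q = 60 (q = (-5*6)*(-4 + 2) = -30*(-2) = 60)
j(d, G) = 3 + G + d (j(d, G) = (d + G) + 3 = (G + d) + 3 = 3 + G + d)
y = 420 (y = 60*7 = 420)
(y + j(2, 1))² = (420 + (3 + 1 + 2))² = (420 + 6)² = 426² = 181476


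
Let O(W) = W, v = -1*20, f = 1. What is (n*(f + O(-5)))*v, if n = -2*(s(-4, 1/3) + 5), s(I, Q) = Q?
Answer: -2560/3 ≈ -853.33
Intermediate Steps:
v = -20
n = -32/3 (n = -2*(1/3 + 5) = -2*(⅓ + 5) = -2*16/3 = -32/3 ≈ -10.667)
(n*(f + O(-5)))*v = -32*(1 - 5)/3*(-20) = -32/3*(-4)*(-20) = (128/3)*(-20) = -2560/3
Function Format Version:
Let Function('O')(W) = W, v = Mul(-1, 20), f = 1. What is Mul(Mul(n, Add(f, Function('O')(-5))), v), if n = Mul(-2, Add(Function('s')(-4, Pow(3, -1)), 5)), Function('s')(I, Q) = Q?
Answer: Rational(-2560, 3) ≈ -853.33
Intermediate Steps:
v = -20
n = Rational(-32, 3) (n = Mul(-2, Add(Pow(3, -1), 5)) = Mul(-2, Add(Rational(1, 3), 5)) = Mul(-2, Rational(16, 3)) = Rational(-32, 3) ≈ -10.667)
Mul(Mul(n, Add(f, Function('O')(-5))), v) = Mul(Mul(Rational(-32, 3), Add(1, -5)), -20) = Mul(Mul(Rational(-32, 3), -4), -20) = Mul(Rational(128, 3), -20) = Rational(-2560, 3)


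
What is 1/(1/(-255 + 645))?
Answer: 390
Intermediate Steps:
1/(1/(-255 + 645)) = 1/(1/390) = 390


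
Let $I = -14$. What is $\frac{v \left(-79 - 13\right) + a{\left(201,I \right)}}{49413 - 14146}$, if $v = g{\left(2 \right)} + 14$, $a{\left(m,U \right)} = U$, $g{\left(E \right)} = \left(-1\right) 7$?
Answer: $- \frac{658}{35267} \approx -0.018658$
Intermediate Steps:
$g{\left(E \right)} = -7$
$v = 7$ ($v = -7 + 14 = 7$)
$\frac{v \left(-79 - 13\right) + a{\left(201,I \right)}}{49413 - 14146} = \frac{7 \left(-79 - 13\right) - 14}{49413 - 14146} = \frac{7 \left(-92\right) - 14}{35267} = \left(-644 - 14\right) \frac{1}{35267} = \left(-658\right) \frac{1}{35267} = - \frac{658}{35267}$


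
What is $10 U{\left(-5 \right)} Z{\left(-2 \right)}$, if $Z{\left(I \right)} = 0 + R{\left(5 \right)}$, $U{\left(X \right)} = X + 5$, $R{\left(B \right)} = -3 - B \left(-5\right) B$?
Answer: $0$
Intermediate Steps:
$R{\left(B \right)} = -3 + 5 B^{2}$ ($R{\left(B \right)} = -3 - - 5 B B = -3 - - 5 B^{2} = -3 + 5 B^{2}$)
$U{\left(X \right)} = 5 + X$
$Z{\left(I \right)} = 122$ ($Z{\left(I \right)} = 0 - \left(3 - 5 \cdot 5^{2}\right) = 0 + \left(-3 + 5 \cdot 25\right) = 0 + \left(-3 + 125\right) = 0 + 122 = 122$)
$10 U{\left(-5 \right)} Z{\left(-2 \right)} = 10 \left(5 - 5\right) 122 = 10 \cdot 0 \cdot 122 = 0 \cdot 122 = 0$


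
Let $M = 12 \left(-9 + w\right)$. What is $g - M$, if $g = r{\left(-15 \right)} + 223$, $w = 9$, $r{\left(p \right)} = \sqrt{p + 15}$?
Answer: $223$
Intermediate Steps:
$r{\left(p \right)} = \sqrt{15 + p}$
$M = 0$ ($M = 12 \left(-9 + 9\right) = 12 \cdot 0 = 0$)
$g = 223$ ($g = \sqrt{15 - 15} + 223 = \sqrt{0} + 223 = 0 + 223 = 223$)
$g - M = 223 - 0 = 223 + 0 = 223$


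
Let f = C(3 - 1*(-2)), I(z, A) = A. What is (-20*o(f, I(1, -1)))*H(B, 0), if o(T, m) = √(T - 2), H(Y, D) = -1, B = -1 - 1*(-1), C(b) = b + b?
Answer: 40*√2 ≈ 56.569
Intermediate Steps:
C(b) = 2*b
f = 10 (f = 2*(3 - 1*(-2)) = 2*(3 + 2) = 2*5 = 10)
B = 0 (B = -1 + 1 = 0)
o(T, m) = √(-2 + T)
(-20*o(f, I(1, -1)))*H(B, 0) = -20*√(-2 + 10)*(-1) = -40*√2*(-1) = 40*√2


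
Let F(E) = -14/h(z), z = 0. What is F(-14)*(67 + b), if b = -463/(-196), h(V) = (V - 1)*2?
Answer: 13595/28 ≈ 485.54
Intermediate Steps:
h(V) = -2 + 2*V (h(V) = (-1 + V)*2 = -2 + 2*V)
F(E) = 7 (F(E) = -14/(-2 + 2*0) = -14/(-2 + 0) = -14/(-2) = -14*(-1/2) = 7)
b = 463/196 (b = -463*(-1/196) = 463/196 ≈ 2.3622)
F(-14)*(67 + b) = 7*(67 + 463/196) = 7*(13595/196) = 13595/28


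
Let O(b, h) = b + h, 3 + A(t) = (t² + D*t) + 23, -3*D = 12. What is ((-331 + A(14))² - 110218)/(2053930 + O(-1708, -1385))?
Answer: -80977/2050837 ≈ -0.039485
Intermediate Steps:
D = -4 (D = -⅓*12 = -4)
A(t) = 20 + t² - 4*t (A(t) = -3 + ((t² - 4*t) + 23) = -3 + (23 + t² - 4*t) = 20 + t² - 4*t)
((-331 + A(14))² - 110218)/(2053930 + O(-1708, -1385)) = ((-331 + (20 + 14² - 4*14))² - 110218)/(2053930 + (-1708 - 1385)) = ((-331 + (20 + 196 - 56))² - 110218)/(2053930 - 3093) = ((-331 + 160)² - 110218)/2050837 = ((-171)² - 110218)*(1/2050837) = (29241 - 110218)*(1/2050837) = -80977*1/2050837 = -80977/2050837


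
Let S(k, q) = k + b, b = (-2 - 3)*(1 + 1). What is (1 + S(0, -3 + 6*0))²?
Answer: 81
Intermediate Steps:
b = -10 (b = -5*2 = -10)
S(k, q) = -10 + k (S(k, q) = k - 10 = -10 + k)
(1 + S(0, -3 + 6*0))² = (1 + (-10 + 0))² = (1 - 10)² = (-9)² = 81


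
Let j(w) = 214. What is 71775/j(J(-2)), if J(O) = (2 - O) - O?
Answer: 71775/214 ≈ 335.40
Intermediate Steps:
J(O) = 2 - 2*O
71775/j(J(-2)) = 71775/214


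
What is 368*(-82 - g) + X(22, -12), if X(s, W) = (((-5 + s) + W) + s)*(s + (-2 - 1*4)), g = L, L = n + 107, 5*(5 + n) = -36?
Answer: -323152/5 ≈ -64630.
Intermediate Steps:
n = -61/5 (n = -5 + (⅕)*(-36) = -5 - 36/5 = -61/5 ≈ -12.200)
L = 474/5 (L = -61/5 + 107 = 474/5 ≈ 94.800)
g = 474/5 ≈ 94.800
X(s, W) = (-6 + s)*(-5 + W + 2*s) (X(s, W) = ((-5 + W + s) + s)*(s + (-2 - 4)) = (-5 + W + 2*s)*(s - 6) = (-5 + W + 2*s)*(-6 + s) = (-6 + s)*(-5 + W + 2*s))
368*(-82 - g) + X(22, -12) = 368*(-82 - 1*474/5) + (30 - 17*22 - 6*(-12) + 2*22² - 12*22) = 368*(-82 - 474/5) + (30 - 374 + 72 + 2*484 - 264) = 368*(-884/5) + (30 - 374 + 72 + 968 - 264) = -325312/5 + 432 = -323152/5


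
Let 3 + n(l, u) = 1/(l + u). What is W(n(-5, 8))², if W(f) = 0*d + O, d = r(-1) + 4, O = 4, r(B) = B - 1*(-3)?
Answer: 16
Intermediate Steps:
r(B) = 3 + B (r(B) = B + 3 = 3 + B)
n(l, u) = -3 + 1/(l + u)
d = 6 (d = (3 - 1) + 4 = 2 + 4 = 6)
W(f) = 4 (W(f) = 0*6 + 4 = 0 + 4 = 4)
W(n(-5, 8))² = 4² = 16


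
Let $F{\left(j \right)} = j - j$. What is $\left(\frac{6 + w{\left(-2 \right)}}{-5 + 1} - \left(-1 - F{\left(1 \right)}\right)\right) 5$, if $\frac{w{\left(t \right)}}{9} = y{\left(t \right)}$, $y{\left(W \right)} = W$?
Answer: $20$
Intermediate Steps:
$w{\left(t \right)} = 9 t$
$F{\left(j \right)} = 0$
$\left(\frac{6 + w{\left(-2 \right)}}{-5 + 1} - \left(-1 - F{\left(1 \right)}\right)\right) 5 = \left(\frac{6 + 9 \left(-2\right)}{-5 + 1} + \left(\left(0 + 17\right) - 16\right)\right) 5 = \left(\frac{6 - 18}{-4} + \left(17 - 16\right)\right) 5 = \left(\left(-12\right) \left(- \frac{1}{4}\right) + 1\right) 5 = \left(3 + 1\right) 5 = 4 \cdot 5 = 20$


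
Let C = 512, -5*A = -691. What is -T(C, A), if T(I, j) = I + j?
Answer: -3251/5 ≈ -650.20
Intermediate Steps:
A = 691/5 (A = -1/5*(-691) = 691/5 ≈ 138.20)
-T(C, A) = -(512 + 691/5) = -1*3251/5 = -3251/5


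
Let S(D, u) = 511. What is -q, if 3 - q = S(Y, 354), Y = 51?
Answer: 508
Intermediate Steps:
q = -508 (q = 3 - 1*511 = 3 - 511 = -508)
-q = -1*(-508) = 508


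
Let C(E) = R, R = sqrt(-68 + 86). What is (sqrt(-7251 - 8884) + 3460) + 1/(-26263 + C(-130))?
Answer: 2386518196197/689745151 - 3*sqrt(2)/689745151 + I*sqrt(16135) ≈ 3460.0 + 127.02*I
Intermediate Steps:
R = 3*sqrt(2) (R = sqrt(18) = 3*sqrt(2) ≈ 4.2426)
C(E) = 3*sqrt(2)
(sqrt(-7251 - 8884) + 3460) + 1/(-26263 + C(-130)) = (sqrt(-7251 - 8884) + 3460) + 1/(-26263 + 3*sqrt(2)) = (sqrt(-16135) + 3460) + 1/(-26263 + 3*sqrt(2)) = (I*sqrt(16135) + 3460) + 1/(-26263 + 3*sqrt(2)) = (3460 + I*sqrt(16135)) + 1/(-26263 + 3*sqrt(2)) = 3460 + 1/(-26263 + 3*sqrt(2)) + I*sqrt(16135)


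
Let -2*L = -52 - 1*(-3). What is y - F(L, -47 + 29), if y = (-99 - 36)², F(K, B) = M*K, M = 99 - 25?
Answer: 16412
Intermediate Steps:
M = 74
L = 49/2 (L = -(-52 - 1*(-3))/2 = -(-52 + 3)/2 = -½*(-49) = 49/2 ≈ 24.500)
F(K, B) = 74*K
y = 18225 (y = (-135)² = 18225)
y - F(L, -47 + 29) = 18225 - 74*49/2 = 18225 - 1*1813 = 18225 - 1813 = 16412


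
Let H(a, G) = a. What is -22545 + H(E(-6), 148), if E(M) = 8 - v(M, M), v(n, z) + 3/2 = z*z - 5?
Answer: -45133/2 ≈ -22567.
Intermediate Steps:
v(n, z) = -13/2 + z² (v(n, z) = -3/2 + (z*z - 5) = -3/2 + (z² - 5) = -3/2 + (-5 + z²) = -13/2 + z²)
E(M) = 29/2 - M² (E(M) = 8 - (-13/2 + M²) = 8 + (13/2 - M²) = 29/2 - M²)
-22545 + H(E(-6), 148) = -22545 + (29/2 - 1*(-6)²) = -22545 + (29/2 - 1*36) = -22545 + (29/2 - 36) = -22545 - 43/2 = -45133/2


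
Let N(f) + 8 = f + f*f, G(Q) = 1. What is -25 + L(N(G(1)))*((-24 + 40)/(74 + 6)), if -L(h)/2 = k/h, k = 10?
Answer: -73/3 ≈ -24.333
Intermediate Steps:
N(f) = -8 + f + f**2 (N(f) = -8 + (f + f*f) = -8 + (f + f**2) = -8 + f + f**2)
L(h) = -20/h
-25 + L(N(G(1)))*((-24 + 40)/(74 + 6)) = -25 + (-20/(-8 + 1 + 1**2))*((-24 + 40)/(74 + 6)) = -25 + (-20/(-8 + 1 + 1))*(16/80) = -25 + (-20/(-6))*(16*(1/80)) = -25 - 20*(-1/6)*(1/5) = -25 + (10/3)*(1/5) = -25 + 2/3 = -73/3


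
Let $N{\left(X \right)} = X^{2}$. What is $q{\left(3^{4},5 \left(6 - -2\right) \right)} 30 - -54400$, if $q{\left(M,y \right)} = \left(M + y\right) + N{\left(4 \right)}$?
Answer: $58510$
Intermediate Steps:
$q{\left(M,y \right)} = 16 + M + y$ ($q{\left(M,y \right)} = \left(M + y\right) + 4^{2} = \left(M + y\right) + 16 = 16 + M + y$)
$q{\left(3^{4},5 \left(6 - -2\right) \right)} 30 - -54400 = \left(16 + 3^{4} + 5 \left(6 - -2\right)\right) 30 - -54400 = \left(16 + 81 + 5 \left(6 + 2\right)\right) 30 + 54400 = \left(16 + 81 + 5 \cdot 8\right) 30 + 54400 = \left(16 + 81 + 40\right) 30 + 54400 = 137 \cdot 30 + 54400 = 4110 + 54400 = 58510$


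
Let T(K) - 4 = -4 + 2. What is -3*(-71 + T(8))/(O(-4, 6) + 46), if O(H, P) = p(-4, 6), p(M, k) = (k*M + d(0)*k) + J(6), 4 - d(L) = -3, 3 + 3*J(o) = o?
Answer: 207/65 ≈ 3.1846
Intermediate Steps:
T(K) = 2 (T(K) = 4 + (-4 + 2) = 4 - 2 = 2)
J(o) = -1 + o/3
d(L) = 7 (d(L) = 4 - 1*(-3) = 4 + 3 = 7)
p(M, k) = 1 + 7*k + M*k (p(M, k) = (k*M + 7*k) + (-1 + (⅓)*6) = (M*k + 7*k) + (-1 + 2) = (7*k + M*k) + 1 = 1 + 7*k + M*k)
O(H, P) = 19 (O(H, P) = 1 + 7*6 - 4*6 = 1 + 42 - 24 = 19)
-3*(-71 + T(8))/(O(-4, 6) + 46) = -3*(-71 + 2)/(19 + 46) = -(-207)/65 = -3*(-69/65) = 207/65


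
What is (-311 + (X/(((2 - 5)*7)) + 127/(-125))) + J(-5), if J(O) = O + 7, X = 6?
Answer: -271514/875 ≈ -310.30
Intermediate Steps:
J(O) = 7 + O
(-311 + (X/(((2 - 5)*7)) + 127/(-125))) + J(-5) = (-311 + (6/(((2 - 5)*7)) + 127/(-125))) + (7 - 5) = (-311 + (6/((-3*7)) + 127*(-1/125))) + 2 = (-311 + (6/(-21) - 127/125)) + 2 = (-311 + (6*(-1/21) - 127/125)) + 2 = (-311 + (-2/7 - 127/125)) + 2 = (-311 - 1139/875) + 2 = -273264/875 + 2 = -271514/875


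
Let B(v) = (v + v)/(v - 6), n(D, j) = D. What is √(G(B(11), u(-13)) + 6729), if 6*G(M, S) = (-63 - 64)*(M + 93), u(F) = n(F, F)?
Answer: √4200630/30 ≈ 68.318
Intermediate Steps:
B(v) = 2*v/(-6 + v) (B(v) = (2*v)/(-6 + v) = 2*v/(-6 + v))
u(F) = F
G(M, S) = -3937/2 - 127*M/6 (G(M, S) = ((-63 - 64)*(M + 93))/6 = (-127*(93 + M))/6 = (-11811 - 127*M)/6 = -3937/2 - 127*M/6)
√(G(B(11), u(-13)) + 6729) = √((-3937/2 - 127*11/(3*(-6 + 11))) + 6729) = √((-3937/2 - 127*11/(3*5)) + 6729) = √((-3937/2 - 127/6*22/5) + 6729) = √((-3937/2 - 1397/15) + 6729) = √(-61849/30 + 6729) = √(140021/30) = √4200630/30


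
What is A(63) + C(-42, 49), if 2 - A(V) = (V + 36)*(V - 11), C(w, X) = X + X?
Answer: -5048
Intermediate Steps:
C(w, X) = 2*X
A(V) = 2 - (-11 + V)*(36 + V) (A(V) = 2 - (V + 36)*(V - 11) = 2 - (36 + V)*(-11 + V) = 2 - (-11 + V)*(36 + V))
A(63) + C(-42, 49) = (398 - 1*63**2 - 25*63) + 2*49 = (398 - 1*3969 - 1575) + 98 = (398 - 3969 - 1575) + 98 = -5146 + 98 = -5048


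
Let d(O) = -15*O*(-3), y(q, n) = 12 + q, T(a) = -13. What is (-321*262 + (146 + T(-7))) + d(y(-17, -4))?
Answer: -84194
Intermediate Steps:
d(O) = 45*O (d(O) = -(-45)*O = 45*O)
(-321*262 + (146 + T(-7))) + d(y(-17, -4)) = (-321*262 + (146 - 13)) + 45*(12 - 17) = (-84102 + 133) + 45*(-5) = -83969 - 225 = -84194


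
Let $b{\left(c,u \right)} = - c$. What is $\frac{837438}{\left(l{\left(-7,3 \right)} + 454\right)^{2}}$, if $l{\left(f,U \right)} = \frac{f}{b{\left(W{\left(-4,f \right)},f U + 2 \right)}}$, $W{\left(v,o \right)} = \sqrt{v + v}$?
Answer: $\frac{13399008}{\left(1816 - 7 i \sqrt{2}\right)^{2}} \approx 4.0626 + 0.044294 i$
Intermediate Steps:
$W{\left(v,o \right)} = \sqrt{2} \sqrt{v}$ ($W{\left(v,o \right)} = \sqrt{2 v} = \sqrt{2} \sqrt{v}$)
$l{\left(f,U \right)} = \frac{i f \sqrt{2}}{4}$ ($l{\left(f,U \right)} = \frac{f}{\left(-1\right) \sqrt{2} \sqrt{-4}} = \frac{f}{\left(-1\right) \sqrt{2} \cdot 2 i} = \frac{f}{\left(-1\right) 2 i \sqrt{2}} = \frac{f}{\left(-2\right) i \sqrt{2}} = f \frac{i \sqrt{2}}{4} = \frac{i f \sqrt{2}}{4}$)
$\frac{837438}{\left(l{\left(-7,3 \right)} + 454\right)^{2}} = \frac{837438}{\left(\frac{1}{4} i \left(-7\right) \sqrt{2} + 454\right)^{2}} = \frac{837438}{\left(- \frac{7 i \sqrt{2}}{4} + 454\right)^{2}} = \frac{837438}{\left(454 - \frac{7 i \sqrt{2}}{4}\right)^{2}}$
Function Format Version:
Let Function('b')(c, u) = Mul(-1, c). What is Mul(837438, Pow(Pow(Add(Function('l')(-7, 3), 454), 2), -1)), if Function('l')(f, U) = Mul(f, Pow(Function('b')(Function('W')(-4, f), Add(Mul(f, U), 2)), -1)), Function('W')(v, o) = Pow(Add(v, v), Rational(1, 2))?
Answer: Mul(13399008, Pow(Add(1816, Mul(-7, I, Pow(2, Rational(1, 2)))), -2)) ≈ Add(4.0626, Mul(0.044294, I))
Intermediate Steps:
Function('W')(v, o) = Mul(Pow(2, Rational(1, 2)), Pow(v, Rational(1, 2))) (Function('W')(v, o) = Pow(Mul(2, v), Rational(1, 2)) = Mul(Pow(2, Rational(1, 2)), Pow(v, Rational(1, 2))))
Function('l')(f, U) = Mul(Rational(1, 4), I, f, Pow(2, Rational(1, 2))) (Function('l')(f, U) = Mul(f, Pow(Mul(-1, Mul(Pow(2, Rational(1, 2)), Pow(-4, Rational(1, 2)))), -1)) = Mul(f, Pow(Mul(-1, Mul(Pow(2, Rational(1, 2)), Mul(2, I))), -1)) = Mul(f, Pow(Mul(-1, Mul(2, I, Pow(2, Rational(1, 2)))), -1)) = Mul(f, Pow(Mul(-2, I, Pow(2, Rational(1, 2))), -1)) = Mul(f, Mul(Rational(1, 4), I, Pow(2, Rational(1, 2)))) = Mul(Rational(1, 4), I, f, Pow(2, Rational(1, 2))))
Mul(837438, Pow(Pow(Add(Function('l')(-7, 3), 454), 2), -1)) = Mul(837438, Pow(Pow(Add(Mul(Rational(1, 4), I, -7, Pow(2, Rational(1, 2))), 454), 2), -1)) = Mul(837438, Pow(Pow(Add(Mul(Rational(-7, 4), I, Pow(2, Rational(1, 2))), 454), 2), -1)) = Mul(837438, Pow(Pow(Add(454, Mul(Rational(-7, 4), I, Pow(2, Rational(1, 2)))), 2), -1)) = Mul(837438, Pow(Add(454, Mul(Rational(-7, 4), I, Pow(2, Rational(1, 2)))), -2))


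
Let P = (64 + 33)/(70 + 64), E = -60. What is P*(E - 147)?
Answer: -20079/134 ≈ -149.84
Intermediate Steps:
P = 97/134 ≈ 0.72388
P*(E - 147) = 97*(-60 - 147)/134 = (97/134)*(-207) = -20079/134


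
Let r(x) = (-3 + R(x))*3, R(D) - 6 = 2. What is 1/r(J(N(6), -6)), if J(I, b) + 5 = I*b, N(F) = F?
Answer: 1/15 ≈ 0.066667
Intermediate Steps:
R(D) = 8 (R(D) = 6 + 2 = 8)
J(I, b) = -5 + I*b
r(x) = 15 (r(x) = (-3 + 8)*3 = 5*3 = 15)
1/r(J(N(6), -6)) = 1/15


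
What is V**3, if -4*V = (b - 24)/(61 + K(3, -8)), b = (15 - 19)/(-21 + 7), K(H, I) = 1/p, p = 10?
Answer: 71473375/78238001933 ≈ 0.00091354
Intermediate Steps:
K(H, I) = 1/10
b = 2/7 (b = -4/(-14) = -4*(-1/14) = 2/7 ≈ 0.28571)
V = 415/4277 (V = -(2/7 - 24)/(4*(61 + 1/10)) = -(-83)/(14*611/10) = -(-83)*10/(14*611) = -1/4*(-1660/4277) = 415/4277 ≈ 0.097031)
V**3 = (415/4277)**3 = 71473375/78238001933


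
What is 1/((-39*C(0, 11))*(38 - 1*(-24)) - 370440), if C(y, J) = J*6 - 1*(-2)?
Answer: -1/534864 ≈ -1.8696e-6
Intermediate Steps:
C(y, J) = 2 + 6*J (C(y, J) = 6*J + 2 = 2 + 6*J)
1/((-39*C(0, 11))*(38 - 1*(-24)) - 370440) = 1/((-39*(2 + 6*11))*(38 - 1*(-24)) - 370440) = 1/((-39*(2 + 66))*(38 + 24) - 370440) = 1/(-39*68*62 - 370440) = 1/(-2652*62 - 370440) = 1/(-164424 - 370440) = 1/(-534864) = -1/534864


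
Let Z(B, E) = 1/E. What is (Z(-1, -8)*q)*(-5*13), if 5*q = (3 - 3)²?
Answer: 0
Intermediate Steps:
q = 0 (q = (3 - 3)²/5 = (⅕)*0² = (⅕)*0 = 0)
(Z(-1, -8)*q)*(-5*13) = (0/(-8))*(-5*13) = -⅛*0*(-65) = 0*(-65) = 0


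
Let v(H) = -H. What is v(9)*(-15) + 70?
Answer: 205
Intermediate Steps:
v(9)*(-15) + 70 = -1*9*(-15) + 70 = -9*(-15) + 70 = 135 + 70 = 205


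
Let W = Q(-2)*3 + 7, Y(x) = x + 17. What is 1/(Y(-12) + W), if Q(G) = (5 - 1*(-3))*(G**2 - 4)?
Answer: 1/12 ≈ 0.083333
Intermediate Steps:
Q(G) = -32 + 8*G**2 (Q(G) = (5 + 3)*(-4 + G**2) = 8*(-4 + G**2) = -32 + 8*G**2)
Y(x) = 17 + x
W = 7 (W = (-32 + 8*(-2)**2)*3 + 7 = (-32 + 8*4)*3 + 7 = (-32 + 32)*3 + 7 = 0*3 + 7 = 0 + 7 = 7)
1/(Y(-12) + W) = 1/((17 - 12) + 7) = 1/(5 + 7) = 1/12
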